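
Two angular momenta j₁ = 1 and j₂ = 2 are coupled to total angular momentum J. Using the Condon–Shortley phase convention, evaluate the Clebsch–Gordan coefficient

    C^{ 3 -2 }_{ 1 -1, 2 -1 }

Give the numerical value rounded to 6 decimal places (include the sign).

+0.816497  (= +√(2/3))

j₁+j₂−J=0  J+j₁−j₂=2  J−j₁+j₂=4  j₁+j₂+J+1=7
(j₁±m₁, j₂±m₂, J±M) = (0,2,1,3,1,5)
P² = 96
sum k=0..0:
  [0] +1/12 = 1/12
S = 1/12
C² = P²·S² = 2/3 ; C = +0.816497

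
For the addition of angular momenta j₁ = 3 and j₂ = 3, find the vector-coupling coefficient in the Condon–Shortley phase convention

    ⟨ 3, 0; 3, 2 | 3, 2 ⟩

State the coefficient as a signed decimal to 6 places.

√[7·3!3!3!/10! · 3!3!5!1!5!1!] = √(216)
  +(−1)^2/∏(2,1,1,3,2,0)! = 1/24  (running 1/24)
  +(−1)^3/∏(3,0,0,2,3,1)! = -1/72  (running 1/36)
⟨..|..⟩ = √(216)·(1/36) = +0.408248

+0.408248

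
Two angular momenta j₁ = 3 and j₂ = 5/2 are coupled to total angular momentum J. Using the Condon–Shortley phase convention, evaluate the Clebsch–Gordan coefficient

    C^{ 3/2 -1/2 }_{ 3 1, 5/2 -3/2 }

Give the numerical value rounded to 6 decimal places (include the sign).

−√(7/30) ≈ -0.483046

j₁+j₂−J=4  J+j₁−j₂=2  J−j₁+j₂=1  j₁+j₂+J+1=8
(j₁±m₁, j₂±m₂, J±M) = (4,2,1,4,1,2)
P² = 384/35
sum k=0..1:
  [0] +1/48 = 1/48
  [1] −1/6 = -1/6
S = -7/48
C² = P²·S² = 7/30 ; C = -0.483046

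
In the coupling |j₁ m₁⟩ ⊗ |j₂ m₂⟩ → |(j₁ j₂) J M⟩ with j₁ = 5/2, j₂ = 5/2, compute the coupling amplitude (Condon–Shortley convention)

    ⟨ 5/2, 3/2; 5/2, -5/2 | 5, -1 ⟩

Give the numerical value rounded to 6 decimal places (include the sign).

+√(1/42) ≈ +0.154303

√[11·0!5!5!/11! · 4!1!0!5!4!6!] = √(1382400/7)
  +(−1)^0/∏(0,0,1,0,4,5)! = 1/2880  (running 1/2880)
⟨..|..⟩ = √(1382400/7)·(1/2880) = +0.154303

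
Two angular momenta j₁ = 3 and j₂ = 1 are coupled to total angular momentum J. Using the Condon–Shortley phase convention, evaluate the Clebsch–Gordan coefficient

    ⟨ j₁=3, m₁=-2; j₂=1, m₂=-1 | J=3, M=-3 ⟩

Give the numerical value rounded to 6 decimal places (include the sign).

+√(1/4) = +0.500000

j₁+j₂−J=1  J+j₁−j₂=5  J−j₁+j₂=1  j₁+j₂+J+1=8
(j₁±m₁, j₂±m₂, J±M) = (1,5,0,2,0,6)
P² = 3600
sum k=0..0:
  [0] +1/120 = 1/120
S = 1/120
C² = P²·S² = 1/4 ; C = +0.500000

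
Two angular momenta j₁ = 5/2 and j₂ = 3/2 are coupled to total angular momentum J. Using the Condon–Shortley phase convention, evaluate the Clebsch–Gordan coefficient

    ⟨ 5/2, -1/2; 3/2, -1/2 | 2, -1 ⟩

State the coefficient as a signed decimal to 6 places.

-0.545545  (= −√(25/84))

√[5·2!3!1!/7! · 2!3!1!2!1!3!] = √(12/7)
  +(−1)^0/∏(0,2,3,1,0,0)! = 1/12  (running 1/12)
  +(−1)^1/∏(1,1,2,0,1,1)! = -1/2  (running -5/12)
⟨..|..⟩ = √(12/7)·(-5/12) = -0.545545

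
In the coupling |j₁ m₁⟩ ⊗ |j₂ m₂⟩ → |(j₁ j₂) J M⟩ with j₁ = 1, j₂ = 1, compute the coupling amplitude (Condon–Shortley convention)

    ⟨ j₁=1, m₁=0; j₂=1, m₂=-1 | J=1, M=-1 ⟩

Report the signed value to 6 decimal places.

+0.707107  (= +√(1/2))

triangle: 1!×1!×1!/4! = 1/24
(j±m)!: 1!×1!×0!×2!×0!×2! = 4
prefactor² = (2J+1)×Δ×N² = 1/2
  k=0: +1/(0!×1!×1!×0!×0!×1!) = 1
Σ = 1  ⇒  CG² = 1/2×1² = 1/2
CG = +√(1/2) = +0.707107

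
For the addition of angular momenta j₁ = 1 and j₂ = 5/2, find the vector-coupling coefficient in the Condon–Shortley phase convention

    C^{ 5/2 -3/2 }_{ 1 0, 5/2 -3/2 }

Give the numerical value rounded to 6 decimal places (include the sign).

triangle: 1!*1!*4!/7! = 24/5040
(j±m)!: 1!*1!*1!*4!*1!*4! = 576
prefactor² = (2J+1)*Δ*N² = 576/35
  k=0: +1/(0!*1!*1!*1!*0!*3!) = 1/6
  k=1: −1/(1!*0!*0!*0!*1!*4!) = -1/24
Σ = 1/8  ⇒  CG² = 576/35*1/8² = 9/35
CG = +√(9/35) = +0.507093

+0.507093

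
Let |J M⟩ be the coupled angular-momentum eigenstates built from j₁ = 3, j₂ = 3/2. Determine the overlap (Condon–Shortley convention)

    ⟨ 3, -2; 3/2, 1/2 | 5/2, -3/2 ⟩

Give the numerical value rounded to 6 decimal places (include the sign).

√[6·2!4!1!/8! · 1!5!2!1!1!4!] = √(288/7)
  +(−1)^1/∏(1,1,4,1,0,0)! = -1/24  (running -1/24)
  +(−1)^2/∏(2,0,3,0,1,1)! = 1/12  (running 1/24)
⟨..|..⟩ = √(288/7)·(1/24) = +0.267261

+√(1/14) ≈ +0.267261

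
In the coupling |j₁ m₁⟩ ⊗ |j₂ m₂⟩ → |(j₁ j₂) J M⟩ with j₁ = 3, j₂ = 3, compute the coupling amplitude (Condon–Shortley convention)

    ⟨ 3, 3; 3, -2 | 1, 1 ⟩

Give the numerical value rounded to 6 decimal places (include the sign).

+0.327327  (= +√(3/28))

j₁+j₂−J=5  J+j₁−j₂=1  J−j₁+j₂=1  j₁+j₂+J+1=8
(j₁±m₁, j₂±m₂, J±M) = (6,0,1,5,2,0)
P² = 10800/7
sum k=0..0:
  [0] +1/120 = 1/120
S = 1/120
C² = P²·S² = 3/28 ; C = +0.327327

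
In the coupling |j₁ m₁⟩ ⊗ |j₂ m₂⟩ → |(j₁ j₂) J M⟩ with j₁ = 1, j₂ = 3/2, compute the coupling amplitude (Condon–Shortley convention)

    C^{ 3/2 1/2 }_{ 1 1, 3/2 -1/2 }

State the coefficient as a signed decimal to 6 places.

+0.730297  (= +√(8/15))

j₁+j₂−J=1  J+j₁−j₂=1  J−j₁+j₂=2  j₁+j₂+J+1=5
(j₁±m₁, j₂±m₂, J±M) = (2,0,1,2,2,1)
P² = 8/15
sum k=0..0:
  [0] +1/1 = 1
S = 1
C² = P²·S² = 8/15 ; C = +0.730297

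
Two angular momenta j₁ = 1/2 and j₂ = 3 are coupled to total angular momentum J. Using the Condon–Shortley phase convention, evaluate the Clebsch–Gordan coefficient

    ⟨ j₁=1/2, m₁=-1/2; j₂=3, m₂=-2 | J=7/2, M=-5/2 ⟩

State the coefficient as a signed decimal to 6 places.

+0.925820

√[8·0!1!6!/8! · 0!1!1!5!1!6!] = √(86400/7)
  +(−1)^0/∏(0,0,1,1,0,5)! = 1/120  (running 1/120)
⟨..|..⟩ = √(86400/7)·(1/120) = +0.925820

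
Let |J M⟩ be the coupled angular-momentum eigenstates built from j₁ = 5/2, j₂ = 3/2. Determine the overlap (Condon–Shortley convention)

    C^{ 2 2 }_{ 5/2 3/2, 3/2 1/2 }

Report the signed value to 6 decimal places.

-0.617213  (= −√(8/21))

triangle: 2!·3!·1!/7! = 12/5040
(j±m)!: 4!·1!·2!·1!·4!·0! = 1152
prefactor² = (2J+1)·Δ·N² = 96/7
  k=1: −1/(1!·1!·0!·1!·3!·0!) = -1/6
Σ = -1/6  ⇒  CG² = 96/7·(-1/6)² = 8/21
CG = −√(8/21) = -0.617213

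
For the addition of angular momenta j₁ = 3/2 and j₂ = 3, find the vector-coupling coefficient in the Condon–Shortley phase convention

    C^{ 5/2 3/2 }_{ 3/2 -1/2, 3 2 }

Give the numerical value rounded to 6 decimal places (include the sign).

+0.267261

j₁+j₂−J=2  J+j₁−j₂=1  J−j₁+j₂=4  j₁+j₂+J+1=8
(j₁±m₁, j₂±m₂, J±M) = (1,2,5,1,4,1)
P² = 288/7
sum k=1..2:
  [1] −1/24 = -1/24
  [2] +1/12 = 1/12
S = 1/24
C² = P²·S² = 1/14 ; C = +0.267261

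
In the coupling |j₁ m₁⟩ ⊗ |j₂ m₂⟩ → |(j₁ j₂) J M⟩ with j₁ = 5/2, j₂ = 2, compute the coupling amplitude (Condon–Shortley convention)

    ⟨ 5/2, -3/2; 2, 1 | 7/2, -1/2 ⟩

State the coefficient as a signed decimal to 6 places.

−√(121/315) ≈ -0.619780

triangle: 1!×4!×3!/9! = 144/362880
(j±m)!: 1!×4!×3!×1!×3!×4! = 20736
prefactor² = (2J+1)×Δ×N² = 2304/35
  k=0: +1/(0!×1!×4!×3!×0!×0!) = 1/144
  k=1: −1/(1!×0!×3!×2!×1!×1!) = -1/12
Σ = -11/144  ⇒  CG² = 2304/35×(-11/144)² = 121/315
CG = −√(121/315) = -0.619780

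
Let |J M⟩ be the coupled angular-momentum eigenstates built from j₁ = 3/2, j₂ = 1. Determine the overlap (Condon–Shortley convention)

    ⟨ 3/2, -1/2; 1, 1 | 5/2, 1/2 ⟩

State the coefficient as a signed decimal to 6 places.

+0.547723  (= +√(3/10))

triangle: 0!·3!·2!/6! = 12/720
(j±m)!: 1!·2!·2!·0!·3!·2! = 48
prefactor² = (2J+1)·Δ·N² = 24/5
  k=0: +1/(0!·0!·2!·2!·1!·0!) = 1/4
Σ = 1/4  ⇒  CG² = 24/5·1/4² = 3/10
CG = +√(3/10) = +0.547723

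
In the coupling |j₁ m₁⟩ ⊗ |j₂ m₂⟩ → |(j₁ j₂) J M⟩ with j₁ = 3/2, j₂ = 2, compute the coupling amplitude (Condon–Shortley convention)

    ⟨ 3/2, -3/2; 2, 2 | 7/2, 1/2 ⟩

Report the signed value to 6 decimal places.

+0.169031

√[8·0!3!4!/8! · 0!3!4!0!4!3!] = √(20736/35)
  +(−1)^0/∏(0,0,3,4,0,0)! = 1/144  (running 1/144)
⟨..|..⟩ = √(20736/35)·(1/144) = +0.169031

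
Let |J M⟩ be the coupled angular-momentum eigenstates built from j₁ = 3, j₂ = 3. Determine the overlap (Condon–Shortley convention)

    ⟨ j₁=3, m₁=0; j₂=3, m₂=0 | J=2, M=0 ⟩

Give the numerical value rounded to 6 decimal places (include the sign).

j₁+j₂−J=4  J+j₁−j₂=2  J−j₁+j₂=2  j₁+j₂+J+1=9
(j₁±m₁, j₂±m₂, J±M) = (3,3,3,3,2,2)
P² = 48/7
sum k=1..3:
  [1] −1/24 = -1/24
  [2] +1/4 = 1/4
  [3] −1/24 = -1/24
S = 1/6
C² = P²·S² = 4/21 ; C = +0.436436

+0.436436  (= +√(4/21))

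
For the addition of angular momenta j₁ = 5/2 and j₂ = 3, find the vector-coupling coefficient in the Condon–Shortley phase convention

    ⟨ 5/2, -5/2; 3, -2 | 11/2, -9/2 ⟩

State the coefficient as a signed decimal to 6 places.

+√(6/11) = +0.738549

j₁+j₂−J=0  J+j₁−j₂=5  J−j₁+j₂=6  j₁+j₂+J+1=12
(j₁±m₁, j₂±m₂, J±M) = (0,5,1,5,1,10)
P² = 1244160000/11
sum k=0..0:
  [0] +1/14400 = 1/14400
S = 1/14400
C² = P²·S² = 6/11 ; C = +0.738549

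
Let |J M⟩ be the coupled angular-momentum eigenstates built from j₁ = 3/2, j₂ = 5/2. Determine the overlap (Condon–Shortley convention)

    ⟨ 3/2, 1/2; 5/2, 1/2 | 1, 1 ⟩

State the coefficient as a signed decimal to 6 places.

j₁+j₂−J=3  J+j₁−j₂=0  J−j₁+j₂=2  j₁+j₂+J+1=6
(j₁±m₁, j₂±m₂, J±M) = (2,1,3,2,2,0)
P² = 12/5
sum k=1..1:
  [1] −1/4 = -1/4
S = -1/4
C² = P²·S² = 3/20 ; C = -0.387298

-0.387298  (= −√(3/20))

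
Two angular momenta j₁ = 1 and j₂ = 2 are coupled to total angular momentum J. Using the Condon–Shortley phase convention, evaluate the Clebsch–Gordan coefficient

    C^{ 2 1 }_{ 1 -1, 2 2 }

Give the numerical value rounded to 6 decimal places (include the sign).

−√(1/3) ≈ -0.577350

triangle: 1!·1!·3!/6! = 6/720
(j±m)!: 0!·2!·4!·0!·3!·1! = 288
prefactor² = (2J+1)·Δ·N² = 12
  k=1: −1/(1!·0!·1!·3!·0!·0!) = -1/6
Σ = -1/6  ⇒  CG² = 12·(-1/6)² = 1/3
CG = −√(1/3) = -0.577350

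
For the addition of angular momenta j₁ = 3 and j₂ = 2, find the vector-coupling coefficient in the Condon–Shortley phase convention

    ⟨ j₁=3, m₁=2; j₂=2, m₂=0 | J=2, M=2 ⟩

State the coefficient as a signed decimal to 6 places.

−√(5/14) = -0.597614

triangle: 3!·3!·1!/8! = 36/40320
(j±m)!: 5!·1!·2!·2!·4!·0! = 11520
prefactor² = (2J+1)·Δ·N² = 360/7
  k=1: −1/(1!·2!·0!·1!·3!·0!) = -1/12
Σ = -1/12  ⇒  CG² = 360/7·(-1/12)² = 5/14
CG = −√(5/14) = -0.597614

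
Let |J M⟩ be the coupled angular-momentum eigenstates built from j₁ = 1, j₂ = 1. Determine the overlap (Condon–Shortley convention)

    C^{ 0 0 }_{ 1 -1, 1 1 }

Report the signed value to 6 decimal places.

j₁+j₂−J=2  J+j₁−j₂=0  J−j₁+j₂=0  j₁+j₂+J+1=3
(j₁±m₁, j₂±m₂, J±M) = (0,2,2,0,0,0)
P² = 4/3
sum k=2..2:
  [2] +1/2 = 1/2
S = 1/2
C² = P²·S² = 1/3 ; C = +0.577350

+√(1/3) ≈ +0.577350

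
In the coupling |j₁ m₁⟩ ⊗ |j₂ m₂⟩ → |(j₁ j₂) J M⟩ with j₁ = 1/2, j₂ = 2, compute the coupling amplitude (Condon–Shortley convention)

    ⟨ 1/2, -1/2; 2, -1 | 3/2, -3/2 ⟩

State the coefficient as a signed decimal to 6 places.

√[4·1!0!3!/5! · 0!1!1!3!0!3!] = √(36/5)
  +(−1)^1/∏(1,0,0,0,0,3)! = -1/6  (running -1/6)
⟨..|..⟩ = √(36/5)·(-1/6) = -0.447214

-0.447214  (= −√(1/5))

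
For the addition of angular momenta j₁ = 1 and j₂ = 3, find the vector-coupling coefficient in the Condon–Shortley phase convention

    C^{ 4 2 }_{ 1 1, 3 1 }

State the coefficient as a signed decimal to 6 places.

j₁+j₂−J=0  J+j₁−j₂=2  J−j₁+j₂=6  j₁+j₂+J+1=9
(j₁±m₁, j₂±m₂, J±M) = (2,0,4,2,6,2)
P² = 34560/7
sum k=0..0:
  [0] +1/96 = 1/96
S = 1/96
C² = P²·S² = 15/28 ; C = +0.731925

+0.731925  (= +√(15/28))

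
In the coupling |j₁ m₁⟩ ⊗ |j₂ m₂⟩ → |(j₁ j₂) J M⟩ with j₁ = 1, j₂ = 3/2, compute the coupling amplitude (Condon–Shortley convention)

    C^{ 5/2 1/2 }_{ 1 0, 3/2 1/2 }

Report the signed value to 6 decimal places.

triangle: 0!·2!·3!/6! = 12/720
(j±m)!: 1!·1!·2!·1!·3!·2! = 24
prefactor² = (2J+1)·Δ·N² = 12/5
  k=0: +1/(0!·0!·1!·2!·1!·1!) = 1/2
Σ = 1/2  ⇒  CG² = 12/5·1/2² = 3/5
CG = +√(3/5) = +0.774597

+0.774597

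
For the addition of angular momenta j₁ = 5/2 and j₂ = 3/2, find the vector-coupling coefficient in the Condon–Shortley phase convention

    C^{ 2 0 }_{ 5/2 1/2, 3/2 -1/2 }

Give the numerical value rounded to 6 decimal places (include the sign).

−√(1/14) = -0.267261

triangle: 2!·3!·1!/7! = 12/5040
(j±m)!: 3!·2!·1!·2!·2!·2! = 96
prefactor² = (2J+1)·Δ·N² = 8/7
  k=0: +1/(0!·2!·2!·1!·1!·0!) = 1/4
  k=1: −1/(1!·1!·1!·0!·2!·1!) = -1/2
Σ = -1/4  ⇒  CG² = 8/7·(-1/4)² = 1/14
CG = −√(1/14) = -0.267261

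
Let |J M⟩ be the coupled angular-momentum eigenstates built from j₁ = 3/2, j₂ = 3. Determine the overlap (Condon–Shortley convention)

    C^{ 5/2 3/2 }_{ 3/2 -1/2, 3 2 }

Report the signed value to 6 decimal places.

j₁+j₂−J=2  J+j₁−j₂=1  J−j₁+j₂=4  j₁+j₂+J+1=8
(j₁±m₁, j₂±m₂, J±M) = (1,2,5,1,4,1)
P² = 288/7
sum k=1..2:
  [1] −1/24 = -1/24
  [2] +1/12 = 1/12
S = 1/24
C² = P²·S² = 1/14 ; C = +0.267261

+0.267261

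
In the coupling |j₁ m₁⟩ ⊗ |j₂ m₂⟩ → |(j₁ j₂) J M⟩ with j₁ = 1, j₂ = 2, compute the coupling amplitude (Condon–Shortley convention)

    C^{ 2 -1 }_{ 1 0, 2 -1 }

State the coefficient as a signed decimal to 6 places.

+0.408248

triangle: 1!*1!*3!/6! = 6/720
(j±m)!: 1!*1!*1!*3!*1!*3! = 36
prefactor² = (2J+1)*Δ*N² = 3/2
  k=0: +1/(0!*1!*1!*1!*0!*2!) = 1/2
  k=1: −1/(1!*0!*0!*0!*1!*3!) = -1/6
Σ = 1/3  ⇒  CG² = 3/2*1/3² = 1/6
CG = +√(1/6) = +0.408248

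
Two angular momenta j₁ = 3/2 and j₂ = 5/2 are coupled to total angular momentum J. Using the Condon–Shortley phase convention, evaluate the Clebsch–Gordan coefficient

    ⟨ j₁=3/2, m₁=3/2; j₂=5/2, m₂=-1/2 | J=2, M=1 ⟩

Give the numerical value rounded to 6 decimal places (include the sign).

+√(9/28) ≈ +0.566947

j₁+j₂−J=2  J+j₁−j₂=1  J−j₁+j₂=3  j₁+j₂+J+1=7
(j₁±m₁, j₂±m₂, J±M) = (3,0,2,3,3,1)
P² = 36/7
sum k=0..0:
  [0] +1/4 = 1/4
S = 1/4
C² = P²·S² = 9/28 ; C = +0.566947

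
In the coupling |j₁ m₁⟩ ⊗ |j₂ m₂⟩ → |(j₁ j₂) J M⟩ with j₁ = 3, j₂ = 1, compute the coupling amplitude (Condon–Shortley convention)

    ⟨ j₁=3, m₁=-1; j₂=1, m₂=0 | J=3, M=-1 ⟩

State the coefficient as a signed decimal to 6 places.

j₁+j₂−J=1  J+j₁−j₂=5  J−j₁+j₂=1  j₁+j₂+J+1=8
(j₁±m₁, j₂±m₂, J±M) = (2,4,1,1,2,4)
P² = 48
sum k=0..1:
  [0] +1/24 = 1/24
  [1] −1/12 = -1/12
S = -1/24
C² = P²·S² = 1/12 ; C = -0.288675

-0.288675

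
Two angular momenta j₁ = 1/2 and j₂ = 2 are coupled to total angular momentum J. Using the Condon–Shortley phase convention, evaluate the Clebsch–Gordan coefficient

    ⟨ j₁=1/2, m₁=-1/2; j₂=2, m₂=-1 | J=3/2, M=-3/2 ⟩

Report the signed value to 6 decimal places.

triangle: 1!·0!·3!/5! = 6/120
(j±m)!: 0!·1!·1!·3!·0!·3! = 36
prefactor² = (2J+1)·Δ·N² = 36/5
  k=1: −1/(1!·0!·0!·0!·0!·3!) = -1/6
Σ = -1/6  ⇒  CG² = 36/5·(-1/6)² = 1/5
CG = −√(1/5) = -0.447214

−√(1/5) ≈ -0.447214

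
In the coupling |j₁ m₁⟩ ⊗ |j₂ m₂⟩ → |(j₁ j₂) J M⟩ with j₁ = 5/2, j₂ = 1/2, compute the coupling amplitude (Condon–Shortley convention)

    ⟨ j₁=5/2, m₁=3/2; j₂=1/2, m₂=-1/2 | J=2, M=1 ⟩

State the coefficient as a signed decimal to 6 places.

+0.816497

j₁+j₂−J=1  J+j₁−j₂=4  J−j₁+j₂=0  j₁+j₂+J+1=6
(j₁±m₁, j₂±m₂, J±M) = (4,1,0,1,3,1)
P² = 24
sum k=0..0:
  [0] +1/6 = 1/6
S = 1/6
C² = P²·S² = 2/3 ; C = +0.816497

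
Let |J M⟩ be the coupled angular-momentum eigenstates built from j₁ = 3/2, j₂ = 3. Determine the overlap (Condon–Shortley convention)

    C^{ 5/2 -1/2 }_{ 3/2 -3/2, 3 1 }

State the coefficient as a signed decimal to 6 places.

j₁+j₂−J=2  J+j₁−j₂=1  J−j₁+j₂=4  j₁+j₂+J+1=8
(j₁±m₁, j₂±m₂, J±M) = (0,3,4,2,2,3)
P² = 864/35
sum k=2..2:
  [2] +1/8 = 1/8
S = 1/8
C² = P²·S² = 27/70 ; C = +0.621059

+0.621059  (= +√(27/70))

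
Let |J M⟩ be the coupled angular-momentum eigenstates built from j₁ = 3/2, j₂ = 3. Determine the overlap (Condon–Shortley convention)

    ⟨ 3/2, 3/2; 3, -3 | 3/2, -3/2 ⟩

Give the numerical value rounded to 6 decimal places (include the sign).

+0.755929

triangle: 3!*0!*3!/7! = 36/5040
(j±m)!: 3!*0!*0!*6!*0!*3! = 25920
prefactor² = (2J+1)*Δ*N² = 5184/7
  k=0: +1/(0!*3!*0!*0!*0!*3!) = 1/36
Σ = 1/36  ⇒  CG² = 5184/7*1/36² = 4/7
CG = +√(4/7) = +0.755929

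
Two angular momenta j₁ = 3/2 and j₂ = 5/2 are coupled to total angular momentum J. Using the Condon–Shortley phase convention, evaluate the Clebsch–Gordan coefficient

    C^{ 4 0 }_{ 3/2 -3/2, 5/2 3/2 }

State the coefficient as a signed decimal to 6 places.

+√(1/14) = +0.267261

√[9·0!3!5!/9! · 0!3!4!1!4!4!] = √(10368/7)
  +(−1)^0/∏(0,0,3,4,0,1)! = 1/144  (running 1/144)
⟨..|..⟩ = √(10368/7)·(1/144) = +0.267261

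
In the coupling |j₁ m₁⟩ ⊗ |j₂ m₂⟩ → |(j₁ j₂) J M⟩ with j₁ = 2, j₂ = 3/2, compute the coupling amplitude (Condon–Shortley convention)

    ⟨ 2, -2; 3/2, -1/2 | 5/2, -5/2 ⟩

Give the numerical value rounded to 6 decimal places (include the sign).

−√(4/7) ≈ -0.755929

√[6·1!3!2!/7! · 0!4!1!2!0!5!] = √(576/7)
  +(−1)^1/∏(1,0,3,0,0,2)! = -1/12  (running -1/12)
⟨..|..⟩ = √(576/7)·(-1/12) = -0.755929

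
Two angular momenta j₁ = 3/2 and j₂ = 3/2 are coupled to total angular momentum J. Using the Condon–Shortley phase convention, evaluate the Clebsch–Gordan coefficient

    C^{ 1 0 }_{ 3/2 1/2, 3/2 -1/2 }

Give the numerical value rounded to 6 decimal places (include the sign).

−√(1/20) = -0.223607

triangle: 2!×1!×1!/5! = 2/120
(j±m)!: 2!×1!×1!×2!×1!×1! = 4
prefactor² = (2J+1)×Δ×N² = 1/5
  k=0: +1/(0!×2!×1!×1!×0!×0!) = 1/2
  k=1: −1/(1!×1!×0!×0!×1!×1!) = -1
Σ = -1/2  ⇒  CG² = 1/5×(-1/2)² = 1/20
CG = −√(1/20) = -0.223607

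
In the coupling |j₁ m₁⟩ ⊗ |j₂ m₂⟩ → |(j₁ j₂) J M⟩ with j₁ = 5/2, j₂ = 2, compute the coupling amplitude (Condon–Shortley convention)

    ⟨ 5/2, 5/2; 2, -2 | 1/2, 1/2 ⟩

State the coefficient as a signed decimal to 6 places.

√[2·4!1!0!/6! · 5!0!0!4!1!0!] = √(192)
  +(−1)^0/∏(0,4,0,0,1,0)! = 1/24  (running 1/24)
⟨..|..⟩ = √(192)·(1/24) = +0.577350

+√(1/3) = +0.577350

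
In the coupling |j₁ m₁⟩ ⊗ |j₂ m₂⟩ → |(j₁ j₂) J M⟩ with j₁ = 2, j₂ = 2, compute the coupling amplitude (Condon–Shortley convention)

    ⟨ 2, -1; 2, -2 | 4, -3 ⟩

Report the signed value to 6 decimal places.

+√(1/2) ≈ +0.707107

triangle: 0!*4!*4!/9! = 576/362880
(j±m)!: 1!*3!*0!*4!*1!*7! = 725760
prefactor² = (2J+1)*Δ*N² = 10368
  k=0: +1/(0!*0!*3!*0!*1!*4!) = 1/144
Σ = 1/144  ⇒  CG² = 10368*1/144² = 1/2
CG = +√(1/2) = +0.707107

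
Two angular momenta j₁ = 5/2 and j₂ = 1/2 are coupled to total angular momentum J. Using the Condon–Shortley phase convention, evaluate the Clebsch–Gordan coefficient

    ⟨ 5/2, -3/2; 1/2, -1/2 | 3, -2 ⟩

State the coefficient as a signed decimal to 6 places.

+0.912871  (= +√(5/6))

j₁+j₂−J=0  J+j₁−j₂=5  J−j₁+j₂=1  j₁+j₂+J+1=7
(j₁±m₁, j₂±m₂, J±M) = (1,4,0,1,1,5)
P² = 480
sum k=0..0:
  [0] +1/24 = 1/24
S = 1/24
C² = P²·S² = 5/6 ; C = +0.912871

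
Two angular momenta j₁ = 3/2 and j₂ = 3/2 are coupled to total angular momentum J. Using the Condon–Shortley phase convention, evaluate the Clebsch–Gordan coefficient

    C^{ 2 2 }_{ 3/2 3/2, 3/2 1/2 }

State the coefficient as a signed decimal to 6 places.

j₁+j₂−J=1  J+j₁−j₂=2  J−j₁+j₂=2  j₁+j₂+J+1=6
(j₁±m₁, j₂±m₂, J±M) = (3,0,2,1,4,0)
P² = 8
sum k=0..0:
  [0] +1/4 = 1/4
S = 1/4
C² = P²·S² = 1/2 ; C = +0.707107

+√(1/2) = +0.707107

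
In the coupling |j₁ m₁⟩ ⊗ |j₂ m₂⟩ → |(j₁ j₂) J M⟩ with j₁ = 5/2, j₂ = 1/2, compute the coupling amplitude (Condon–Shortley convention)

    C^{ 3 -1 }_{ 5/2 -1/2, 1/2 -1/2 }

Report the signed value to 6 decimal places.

triangle: 0!·5!·1!/7! = 120/5040
(j±m)!: 2!·3!·0!·1!·2!·4! = 576
prefactor² = (2J+1)·Δ·N² = 96
  k=0: +1/(0!·0!·3!·0!·2!·1!) = 1/12
Σ = 1/12  ⇒  CG² = 96·1/12² = 2/3
CG = +√(2/3) = +0.816497

+0.816497  (= +√(2/3))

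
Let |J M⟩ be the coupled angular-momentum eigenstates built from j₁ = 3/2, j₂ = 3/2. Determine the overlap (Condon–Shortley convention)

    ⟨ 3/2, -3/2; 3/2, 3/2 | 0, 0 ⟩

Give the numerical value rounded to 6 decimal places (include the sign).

j₁+j₂−J=3  J+j₁−j₂=0  J−j₁+j₂=0  j₁+j₂+J+1=4
(j₁±m₁, j₂±m₂, J±M) = (0,3,3,0,0,0)
P² = 9
sum k=3..3:
  [3] −1/6 = -1/6
S = -1/6
C² = P²·S² = 1/4 ; C = -0.500000

-0.500000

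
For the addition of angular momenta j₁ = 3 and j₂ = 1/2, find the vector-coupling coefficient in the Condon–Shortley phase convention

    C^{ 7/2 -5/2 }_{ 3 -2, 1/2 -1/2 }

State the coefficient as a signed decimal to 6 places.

+√(6/7) = +0.925820

j₁+j₂−J=0  J+j₁−j₂=6  J−j₁+j₂=1  j₁+j₂+J+1=8
(j₁±m₁, j₂±m₂, J±M) = (1,5,0,1,1,6)
P² = 86400/7
sum k=0..0:
  [0] +1/120 = 1/120
S = 1/120
C² = P²·S² = 6/7 ; C = +0.925820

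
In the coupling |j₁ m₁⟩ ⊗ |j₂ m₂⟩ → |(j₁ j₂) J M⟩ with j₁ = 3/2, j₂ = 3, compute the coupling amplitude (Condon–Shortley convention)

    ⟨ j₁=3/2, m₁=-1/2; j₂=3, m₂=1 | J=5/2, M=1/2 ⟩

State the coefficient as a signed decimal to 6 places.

-0.119523  (= −√(1/70))

triangle: 2!·1!·4!/8! = 48/40320
(j±m)!: 1!·2!·4!·2!·3!·2! = 1152
prefactor² = (2J+1)·Δ·N² = 288/35
  k=1: −1/(1!·1!·1!·3!·0!·1!) = -1/6
  k=2: +1/(2!·0!·0!·2!·1!·2!) = 1/8
Σ = -1/24  ⇒  CG² = 288/35·(-1/24)² = 1/70
CG = −√(1/70) = -0.119523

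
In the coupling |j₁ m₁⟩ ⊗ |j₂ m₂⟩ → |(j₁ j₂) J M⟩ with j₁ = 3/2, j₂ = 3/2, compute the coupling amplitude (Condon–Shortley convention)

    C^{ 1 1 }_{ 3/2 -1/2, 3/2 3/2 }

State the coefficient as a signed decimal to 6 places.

+0.547723  (= +√(3/10))

triangle: 2!·1!·1!/5! = 2/120
(j±m)!: 1!·2!·3!·0!·2!·0! = 24
prefactor² = (2J+1)·Δ·N² = 6/5
  k=2: +1/(2!·0!·0!·1!·1!·0!) = 1/2
Σ = 1/2  ⇒  CG² = 6/5·1/2² = 3/10
CG = +√(3/10) = +0.547723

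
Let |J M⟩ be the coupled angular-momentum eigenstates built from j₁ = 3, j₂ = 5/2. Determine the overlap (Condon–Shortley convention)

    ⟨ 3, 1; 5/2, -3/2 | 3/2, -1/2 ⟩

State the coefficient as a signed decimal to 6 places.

j₁+j₂−J=4  J+j₁−j₂=2  J−j₁+j₂=1  j₁+j₂+J+1=8
(j₁±m₁, j₂±m₂, J±M) = (4,2,1,4,1,2)
P² = 384/35
sum k=0..1:
  [0] +1/48 = 1/48
  [1] −1/6 = -1/6
S = -7/48
C² = P²·S² = 7/30 ; C = -0.483046

-0.483046  (= −√(7/30))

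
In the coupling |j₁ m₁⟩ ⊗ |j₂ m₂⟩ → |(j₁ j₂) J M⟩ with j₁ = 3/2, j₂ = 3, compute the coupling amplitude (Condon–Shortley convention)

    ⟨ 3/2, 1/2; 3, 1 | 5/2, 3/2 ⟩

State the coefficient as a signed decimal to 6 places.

-0.591608

triangle: 2!×1!×4!/8! = 48/40320
(j±m)!: 2!×1!×4!×2!×4!×1! = 2304
prefactor² = (2J+1)×Δ×N² = 576/35
  k=0: +1/(0!×2!×1!×4!×0!×0!) = 1/48
  k=1: −1/(1!×1!×0!×3!×1!×1!) = -1/6
Σ = -7/48  ⇒  CG² = 576/35×(-7/48)² = 7/20
CG = −√(7/20) = -0.591608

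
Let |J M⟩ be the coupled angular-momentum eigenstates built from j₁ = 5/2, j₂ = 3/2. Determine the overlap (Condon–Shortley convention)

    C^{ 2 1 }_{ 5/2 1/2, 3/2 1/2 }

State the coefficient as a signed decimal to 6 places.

j₁+j₂−J=2  J+j₁−j₂=3  J−j₁+j₂=1  j₁+j₂+J+1=7
(j₁±m₁, j₂±m₂, J±M) = (3,2,2,1,3,1)
P² = 12/7
sum k=1..2:
  [1] −1/2 = -1/2
  [2] +1/12 = 1/12
S = -5/12
C² = P²·S² = 25/84 ; C = -0.545545

−√(25/84) = -0.545545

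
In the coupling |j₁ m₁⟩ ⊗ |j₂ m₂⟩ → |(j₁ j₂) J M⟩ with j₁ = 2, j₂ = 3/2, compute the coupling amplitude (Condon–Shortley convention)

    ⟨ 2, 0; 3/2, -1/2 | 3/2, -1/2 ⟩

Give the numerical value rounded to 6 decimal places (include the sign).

-0.447214  (= −√(1/5))

triangle: 2!*2!*1!/6! = 4/720
(j±m)!: 2!*2!*1!*2!*1!*2! = 16
prefactor² = (2J+1)*Δ*N² = 16/45
  k=0: +1/(0!*2!*2!*1!*0!*0!) = 1/4
  k=1: −1/(1!*1!*1!*0!*1!*1!) = -1
Σ = -3/4  ⇒  CG² = 16/45*(-3/4)² = 1/5
CG = −√(1/5) = -0.447214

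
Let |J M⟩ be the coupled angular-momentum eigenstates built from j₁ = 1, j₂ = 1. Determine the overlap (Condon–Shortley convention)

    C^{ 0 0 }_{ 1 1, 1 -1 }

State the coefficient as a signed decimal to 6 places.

triangle: 2!×0!×0!/3! = 2/6
(j±m)!: 2!×0!×0!×2!×0!×0! = 4
prefactor² = (2J+1)×Δ×N² = 4/3
  k=0: +1/(0!×2!×0!×0!×0!×0!) = 1/2
Σ = 1/2  ⇒  CG² = 4/3×1/2² = 1/3
CG = +√(1/3) = +0.577350

+√(1/3) = +0.577350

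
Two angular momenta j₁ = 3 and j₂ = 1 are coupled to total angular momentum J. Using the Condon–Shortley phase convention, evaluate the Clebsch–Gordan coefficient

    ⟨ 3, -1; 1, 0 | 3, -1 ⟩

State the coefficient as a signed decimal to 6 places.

-0.288675  (= −√(1/12))

j₁+j₂−J=1  J+j₁−j₂=5  J−j₁+j₂=1  j₁+j₂+J+1=8
(j₁±m₁, j₂±m₂, J±M) = (2,4,1,1,2,4)
P² = 48
sum k=0..1:
  [0] +1/24 = 1/24
  [1] −1/12 = -1/12
S = -1/24
C² = P²·S² = 1/12 ; C = -0.288675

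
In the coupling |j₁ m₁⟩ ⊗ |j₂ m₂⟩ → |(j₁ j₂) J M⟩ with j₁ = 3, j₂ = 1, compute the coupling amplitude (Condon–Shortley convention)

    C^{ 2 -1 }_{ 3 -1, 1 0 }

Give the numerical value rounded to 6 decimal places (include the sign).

−√(8/21) = -0.617213

√[5·2!4!0!/7! · 2!4!1!1!1!3!] = √(96/7)
  +(−1)^1/∏(1,1,3,0,1,0)! = -1/6  (running -1/6)
⟨..|..⟩ = √(96/7)·(-1/6) = -0.617213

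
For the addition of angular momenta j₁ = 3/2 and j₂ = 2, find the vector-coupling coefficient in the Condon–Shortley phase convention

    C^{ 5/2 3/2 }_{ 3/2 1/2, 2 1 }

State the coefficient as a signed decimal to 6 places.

−√(1/35) ≈ -0.169031

√[6·1!2!3!/7! · 2!1!3!1!4!1!] = √(144/35)
  +(−1)^0/∏(0,1,1,3,1,0)! = 1/6  (running 1/6)
  +(−1)^1/∏(1,0,0,2,2,1)! = -1/4  (running -1/12)
⟨..|..⟩ = √(144/35)·(-1/12) = -0.169031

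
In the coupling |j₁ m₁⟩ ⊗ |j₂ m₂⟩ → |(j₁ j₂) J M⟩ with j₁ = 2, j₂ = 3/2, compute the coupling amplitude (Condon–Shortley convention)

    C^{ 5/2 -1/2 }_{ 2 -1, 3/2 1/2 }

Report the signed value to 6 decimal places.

j₁+j₂−J=1  J+j₁−j₂=3  J−j₁+j₂=2  j₁+j₂+J+1=7
(j₁±m₁, j₂±m₂, J±M) = (1,3,2,1,2,3)
P² = 72/35
sum k=0..1:
  [0] +1/12 = 1/12
  [1] −1/2 = -1/2
S = -5/12
C² = P²·S² = 5/14 ; C = -0.597614

-0.597614  (= −√(5/14))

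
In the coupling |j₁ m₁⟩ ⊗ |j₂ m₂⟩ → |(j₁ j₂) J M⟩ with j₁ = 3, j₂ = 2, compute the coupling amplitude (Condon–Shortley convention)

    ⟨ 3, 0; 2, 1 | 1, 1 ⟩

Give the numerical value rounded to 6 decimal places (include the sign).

√[3·4!2!0!/7! · 3!3!3!1!2!0!] = √(432/35)
  +(−1)^3/∏(3,1,0,0,2,0)! = -1/12  (running -1/12)
⟨..|..⟩ = √(432/35)·(-1/12) = -0.292770

−√(3/35) = -0.292770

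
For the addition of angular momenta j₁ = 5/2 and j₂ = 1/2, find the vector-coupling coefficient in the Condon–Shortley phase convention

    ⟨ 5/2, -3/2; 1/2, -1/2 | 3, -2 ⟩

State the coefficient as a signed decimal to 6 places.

+√(5/6) ≈ +0.912871

√[7·0!5!1!/7! · 1!4!0!1!1!5!] = √(480)
  +(−1)^0/∏(0,0,4,0,1,1)! = 1/24  (running 1/24)
⟨..|..⟩ = √(480)·(1/24) = +0.912871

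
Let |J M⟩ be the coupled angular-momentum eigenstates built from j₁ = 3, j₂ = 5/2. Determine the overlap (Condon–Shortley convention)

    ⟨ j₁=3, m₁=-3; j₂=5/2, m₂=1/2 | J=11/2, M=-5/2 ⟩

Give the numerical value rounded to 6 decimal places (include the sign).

+0.246183  (= +√(2/33))

√[12·0!6!5!/12! · 0!6!3!2!3!8!] = √(49766400/11)
  +(−1)^0/∏(0,0,6,3,0,2)! = 1/8640  (running 1/8640)
⟨..|..⟩ = √(49766400/11)·(1/8640) = +0.246183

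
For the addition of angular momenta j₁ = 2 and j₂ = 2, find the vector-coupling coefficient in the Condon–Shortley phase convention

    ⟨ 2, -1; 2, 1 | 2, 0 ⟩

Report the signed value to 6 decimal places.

+√(1/14) ≈ +0.267261

triangle: 2!·2!·2!/7! = 8/5040
(j±m)!: 1!·3!·3!·1!·2!·2! = 144
prefactor² = (2J+1)·Δ·N² = 8/7
  k=1: −1/(1!·1!·2!·2!·0!·0!) = -1/4
  k=2: +1/(2!·0!·1!·1!·1!·1!) = 1/2
Σ = 1/4  ⇒  CG² = 8/7·1/4² = 1/14
CG = +√(1/14) = +0.267261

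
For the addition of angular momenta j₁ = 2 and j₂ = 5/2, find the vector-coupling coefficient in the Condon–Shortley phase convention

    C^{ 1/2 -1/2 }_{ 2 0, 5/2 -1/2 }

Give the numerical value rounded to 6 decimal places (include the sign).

+0.447214

j₁+j₂−J=4  J+j₁−j₂=0  J−j₁+j₂=1  j₁+j₂+J+1=6
(j₁±m₁, j₂±m₂, J±M) = (2,2,2,3,0,1)
P² = 16/5
sum k=2..2:
  [2] +1/4 = 1/4
S = 1/4
C² = P²·S² = 1/5 ; C = +0.447214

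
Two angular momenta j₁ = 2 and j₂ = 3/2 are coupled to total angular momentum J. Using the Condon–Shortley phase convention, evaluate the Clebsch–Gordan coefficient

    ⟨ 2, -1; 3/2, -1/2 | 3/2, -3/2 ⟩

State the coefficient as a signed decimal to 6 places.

√[4·2!2!1!/6! · 1!3!1!2!0!3!] = √(8/5)
  +(−1)^1/∏(1,1,2,0,0,1)! = -1/2  (running -1/2)
⟨..|..⟩ = √(8/5)·(-1/2) = -0.632456

−√(2/5) ≈ -0.632456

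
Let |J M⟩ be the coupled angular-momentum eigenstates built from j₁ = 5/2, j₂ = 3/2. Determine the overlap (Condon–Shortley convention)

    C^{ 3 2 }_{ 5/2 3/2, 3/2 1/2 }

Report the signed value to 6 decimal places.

+0.288675

√[7·1!4!2!/8! · 4!1!2!1!5!1!] = √(48)
  +(−1)^0/∏(0,1,1,2,3,0)! = 1/12  (running 1/12)
  +(−1)^1/∏(1,0,0,1,4,1)! = -1/24  (running 1/24)
⟨..|..⟩ = √(48)·(1/24) = +0.288675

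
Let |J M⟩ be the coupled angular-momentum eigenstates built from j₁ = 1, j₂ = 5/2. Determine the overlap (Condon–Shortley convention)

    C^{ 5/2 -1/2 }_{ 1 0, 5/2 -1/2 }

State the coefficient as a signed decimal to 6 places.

j₁+j₂−J=1  J+j₁−j₂=1  J−j₁+j₂=4  j₁+j₂+J+1=7
(j₁±m₁, j₂±m₂, J±M) = (1,1,2,3,2,3)
P² = 144/35
sum k=0..1:
  [0] +1/4 = 1/4
  [1] −1/6 = -1/6
S = 1/12
C² = P²·S² = 1/35 ; C = +0.169031

+√(1/35) = +0.169031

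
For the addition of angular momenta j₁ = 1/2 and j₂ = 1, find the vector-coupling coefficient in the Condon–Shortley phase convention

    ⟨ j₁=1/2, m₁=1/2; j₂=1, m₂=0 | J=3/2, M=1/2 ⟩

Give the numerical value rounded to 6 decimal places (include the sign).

√[4·0!1!2!/4! · 1!0!1!1!2!1!] = √(2/3)
  +(−1)^0/∏(0,0,0,1,1,1)! = 1  (running 1)
⟨..|..⟩ = √(2/3)·(1) = +0.816497

+0.816497  (= +√(2/3))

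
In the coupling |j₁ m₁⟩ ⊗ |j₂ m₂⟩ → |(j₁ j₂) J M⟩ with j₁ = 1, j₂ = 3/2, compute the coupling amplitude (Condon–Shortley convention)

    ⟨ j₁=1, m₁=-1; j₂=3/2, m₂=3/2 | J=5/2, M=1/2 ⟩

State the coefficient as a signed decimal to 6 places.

triangle: 0!·2!·3!/6! = 12/720
(j±m)!: 0!·2!·3!·0!·3!·2! = 144
prefactor² = (2J+1)·Δ·N² = 72/5
  k=0: +1/(0!·0!·2!·3!·0!·0!) = 1/12
Σ = 1/12  ⇒  CG² = 72/5·1/12² = 1/10
CG = +√(1/10) = +0.316228

+√(1/10) ≈ +0.316228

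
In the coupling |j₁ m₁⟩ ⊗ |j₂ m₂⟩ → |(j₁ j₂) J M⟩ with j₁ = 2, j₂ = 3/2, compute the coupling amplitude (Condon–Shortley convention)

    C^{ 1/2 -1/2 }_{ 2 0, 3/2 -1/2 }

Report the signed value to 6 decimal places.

j₁+j₂−J=3  J+j₁−j₂=1  J−j₁+j₂=0  j₁+j₂+J+1=5
(j₁±m₁, j₂±m₂, J±M) = (2,2,1,2,0,1)
P² = 4/5
sum k=1..1:
  [1] −1/2 = -1/2
S = -1/2
C² = P²·S² = 1/5 ; C = -0.447214

−√(1/5) ≈ -0.447214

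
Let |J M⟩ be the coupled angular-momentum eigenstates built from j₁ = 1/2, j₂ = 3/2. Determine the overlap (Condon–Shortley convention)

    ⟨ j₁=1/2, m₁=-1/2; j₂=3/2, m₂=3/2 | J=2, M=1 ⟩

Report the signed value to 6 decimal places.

j₁+j₂−J=0  J+j₁−j₂=1  J−j₁+j₂=3  j₁+j₂+J+1=5
(j₁±m₁, j₂±m₂, J±M) = (0,1,3,0,3,1)
P² = 9
sum k=0..0:
  [0] +1/6 = 1/6
S = 1/6
C² = P²·S² = 1/4 ; C = +0.500000

+0.500000  (= +√(1/4))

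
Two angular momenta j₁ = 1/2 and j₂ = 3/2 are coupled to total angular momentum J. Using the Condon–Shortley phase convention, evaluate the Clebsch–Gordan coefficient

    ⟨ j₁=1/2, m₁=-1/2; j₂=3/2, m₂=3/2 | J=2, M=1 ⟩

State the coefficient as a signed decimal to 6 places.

j₁+j₂−J=0  J+j₁−j₂=1  J−j₁+j₂=3  j₁+j₂+J+1=5
(j₁±m₁, j₂±m₂, J±M) = (0,1,3,0,3,1)
P² = 9
sum k=0..0:
  [0] +1/6 = 1/6
S = 1/6
C² = P²·S² = 1/4 ; C = +0.500000

+√(1/4) ≈ +0.500000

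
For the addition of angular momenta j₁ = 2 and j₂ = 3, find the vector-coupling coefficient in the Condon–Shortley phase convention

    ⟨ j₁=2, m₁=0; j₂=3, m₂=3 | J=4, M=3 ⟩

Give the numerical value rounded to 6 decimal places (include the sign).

-0.670820

√[9·1!3!5!/10! · 2!2!6!0!7!1!] = √(25920)
  +(−1)^1/∏(1,0,1,5,2,0)! = -1/240  (running -1/240)
⟨..|..⟩ = √(25920)·(-1/240) = -0.670820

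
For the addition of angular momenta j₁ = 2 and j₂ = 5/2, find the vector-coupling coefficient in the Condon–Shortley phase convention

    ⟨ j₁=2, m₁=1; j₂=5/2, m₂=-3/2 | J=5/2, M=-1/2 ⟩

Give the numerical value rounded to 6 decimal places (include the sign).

√[6·2!2!3!/8! · 3!1!1!4!2!3!] = √(216/35)
  +(−1)^0/∏(0,2,1,1,1,2)! = 1/4  (running 1/4)
  +(−1)^1/∏(1,1,0,0,2,3)! = -1/12  (running 1/6)
⟨..|..⟩ = √(216/35)·(1/6) = +0.414039

+√(6/35) ≈ +0.414039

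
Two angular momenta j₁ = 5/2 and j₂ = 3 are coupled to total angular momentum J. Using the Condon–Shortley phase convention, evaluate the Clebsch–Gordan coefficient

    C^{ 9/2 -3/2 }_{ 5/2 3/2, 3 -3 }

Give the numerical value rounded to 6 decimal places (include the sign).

+0.322329  (= +√(8/77))

√[10·1!4!5!/11! · 4!1!0!6!3!6!] = √(4147200/77)
  +(−1)^0/∏(0,1,1,0,3,5)! = 1/720  (running 1/720)
⟨..|..⟩ = √(4147200/77)·(1/720) = +0.322329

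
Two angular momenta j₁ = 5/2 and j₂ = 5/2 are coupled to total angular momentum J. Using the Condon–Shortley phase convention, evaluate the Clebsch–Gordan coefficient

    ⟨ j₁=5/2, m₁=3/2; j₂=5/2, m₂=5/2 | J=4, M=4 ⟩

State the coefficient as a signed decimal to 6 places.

triangle: 1!·4!·4!/10! = 576/3628800
(j±m)!: 4!·1!·5!·0!·8!·0! = 116121600
prefactor² = (2J+1)·Δ·N² = 165888
  k=1: −1/(1!·0!·0!·4!·4!·0!) = -1/576
Σ = -1/576  ⇒  CG² = 165888·(-1/576)² = 1/2
CG = −√(1/2) = -0.707107

−√(1/2) = -0.707107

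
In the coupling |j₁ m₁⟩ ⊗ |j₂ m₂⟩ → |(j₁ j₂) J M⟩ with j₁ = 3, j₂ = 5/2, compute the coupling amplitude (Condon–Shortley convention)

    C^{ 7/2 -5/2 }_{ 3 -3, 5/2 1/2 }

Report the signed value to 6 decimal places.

+0.654654  (= +√(3/7))

√[8·2!4!3!/10! · 0!6!3!2!1!6!] = √(27648/7)
  +(−1)^2/∏(2,0,4,1,0,2)! = 1/96  (running 1/96)
⟨..|..⟩ = √(27648/7)·(1/96) = +0.654654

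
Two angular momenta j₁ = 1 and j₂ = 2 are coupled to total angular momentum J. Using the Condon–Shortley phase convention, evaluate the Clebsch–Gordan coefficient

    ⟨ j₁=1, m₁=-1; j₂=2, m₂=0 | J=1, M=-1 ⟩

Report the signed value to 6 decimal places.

j₁+j₂−J=2  J+j₁−j₂=0  J−j₁+j₂=2  j₁+j₂+J+1=5
(j₁±m₁, j₂±m₂, J±M) = (0,2,2,2,0,2)
P² = 8/5
sum k=2..2:
  [2] +1/4 = 1/4
S = 1/4
C² = P²·S² = 1/10 ; C = +0.316228

+√(1/10) ≈ +0.316228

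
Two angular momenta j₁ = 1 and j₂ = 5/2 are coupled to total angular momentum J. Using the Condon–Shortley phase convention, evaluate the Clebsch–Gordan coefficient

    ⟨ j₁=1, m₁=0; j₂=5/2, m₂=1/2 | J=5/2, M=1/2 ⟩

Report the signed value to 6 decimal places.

-0.169031

j₁+j₂−J=1  J+j₁−j₂=1  J−j₁+j₂=4  j₁+j₂+J+1=7
(j₁±m₁, j₂±m₂, J±M) = (1,1,3,2,3,2)
P² = 144/35
sum k=0..1:
  [0] +1/6 = 1/6
  [1] −1/4 = -1/4
S = -1/12
C² = P²·S² = 1/35 ; C = -0.169031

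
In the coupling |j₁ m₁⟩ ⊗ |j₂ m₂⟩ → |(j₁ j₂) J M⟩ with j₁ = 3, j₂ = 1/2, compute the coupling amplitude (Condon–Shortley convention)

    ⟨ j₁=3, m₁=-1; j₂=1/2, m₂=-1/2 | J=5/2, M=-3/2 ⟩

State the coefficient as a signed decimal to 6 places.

+√(2/7) ≈ +0.534522

triangle: 1!*5!*0!/7! = 120/5040
(j±m)!: 2!*4!*0!*1!*1!*4! = 1152
prefactor² = (2J+1)*Δ*N² = 1152/7
  k=0: +1/(0!*1!*4!*0!*1!*0!) = 1/24
Σ = 1/24  ⇒  CG² = 1152/7*1/24² = 2/7
CG = +√(2/7) = +0.534522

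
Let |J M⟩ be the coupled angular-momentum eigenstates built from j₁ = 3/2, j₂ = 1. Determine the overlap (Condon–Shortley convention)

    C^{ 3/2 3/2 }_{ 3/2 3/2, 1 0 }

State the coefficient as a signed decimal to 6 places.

triangle: 1!×2!×1!/5! = 2/120
(j±m)!: 3!×0!×1!×1!×3!×0! = 36
prefactor² = (2J+1)×Δ×N² = 12/5
  k=0: +1/(0!×1!×0!×1!×2!×0!) = 1/2
Σ = 1/2  ⇒  CG² = 12/5×1/2² = 3/5
CG = +√(3/5) = +0.774597

+√(3/5) = +0.774597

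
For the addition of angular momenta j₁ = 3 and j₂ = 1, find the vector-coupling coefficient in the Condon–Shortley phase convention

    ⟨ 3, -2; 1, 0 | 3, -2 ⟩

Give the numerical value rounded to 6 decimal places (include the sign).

−√(1/3) ≈ -0.577350

√[7·1!5!1!/8! · 1!5!1!1!1!5!] = √(300)
  +(−1)^0/∏(0,1,5,1,0,0)! = 1/120  (running 1/120)
  +(−1)^1/∏(1,0,4,0,1,1)! = -1/24  (running -1/30)
⟨..|..⟩ = √(300)·(-1/30) = -0.577350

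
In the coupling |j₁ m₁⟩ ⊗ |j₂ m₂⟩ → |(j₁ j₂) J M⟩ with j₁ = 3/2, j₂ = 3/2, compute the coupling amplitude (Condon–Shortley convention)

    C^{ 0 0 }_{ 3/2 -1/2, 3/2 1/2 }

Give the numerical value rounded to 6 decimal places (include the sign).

√[1·3!0!0!/4! · 1!2!2!1!0!0!] = √(1)
  +(−1)^2/∏(2,1,0,0,0,0)! = 1/2  (running 1/2)
⟨..|..⟩ = √(1)·(1/2) = +0.500000

+√(1/4) = +0.500000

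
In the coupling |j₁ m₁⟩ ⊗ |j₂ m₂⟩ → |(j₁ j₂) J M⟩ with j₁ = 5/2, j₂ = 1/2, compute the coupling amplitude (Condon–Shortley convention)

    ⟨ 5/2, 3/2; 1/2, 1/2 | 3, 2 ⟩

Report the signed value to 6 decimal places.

j₁+j₂−J=0  J+j₁−j₂=5  J−j₁+j₂=1  j₁+j₂+J+1=7
(j₁±m₁, j₂±m₂, J±M) = (4,1,1,0,5,1)
P² = 480
sum k=0..0:
  [0] +1/24 = 1/24
S = 1/24
C² = P²·S² = 5/6 ; C = +0.912871

+0.912871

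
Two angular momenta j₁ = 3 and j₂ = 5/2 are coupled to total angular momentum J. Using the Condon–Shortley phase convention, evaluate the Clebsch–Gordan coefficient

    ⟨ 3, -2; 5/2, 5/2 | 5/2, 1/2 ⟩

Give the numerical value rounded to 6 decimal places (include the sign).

−√(5/14) = -0.597614

√[6·3!3!2!/9! · 1!5!5!0!3!2!] = √(1440/7)
  +(−1)^3/∏(3,0,2,2,1,0)! = -1/24  (running -1/24)
⟨..|..⟩ = √(1440/7)·(-1/24) = -0.597614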